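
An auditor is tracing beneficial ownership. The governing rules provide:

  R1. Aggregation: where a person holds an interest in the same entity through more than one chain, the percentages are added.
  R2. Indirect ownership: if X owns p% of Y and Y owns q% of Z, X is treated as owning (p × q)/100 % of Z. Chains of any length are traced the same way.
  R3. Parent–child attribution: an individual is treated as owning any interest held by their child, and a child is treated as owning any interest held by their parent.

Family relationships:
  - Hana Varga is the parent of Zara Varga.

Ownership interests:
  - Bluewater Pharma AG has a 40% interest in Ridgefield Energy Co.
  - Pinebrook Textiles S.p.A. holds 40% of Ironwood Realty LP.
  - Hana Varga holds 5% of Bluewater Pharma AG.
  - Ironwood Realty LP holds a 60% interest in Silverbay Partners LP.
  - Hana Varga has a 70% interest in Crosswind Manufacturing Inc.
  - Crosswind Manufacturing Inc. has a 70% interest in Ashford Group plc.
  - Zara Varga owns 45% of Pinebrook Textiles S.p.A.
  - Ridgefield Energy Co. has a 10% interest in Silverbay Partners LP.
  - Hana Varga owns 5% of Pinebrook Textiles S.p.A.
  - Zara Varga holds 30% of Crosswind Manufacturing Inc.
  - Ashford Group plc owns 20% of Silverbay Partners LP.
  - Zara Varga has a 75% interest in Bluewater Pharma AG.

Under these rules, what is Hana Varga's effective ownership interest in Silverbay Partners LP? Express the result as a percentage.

29.2%

By parent–child attribution (R3), Hana Varga is treated as also owning Zara Varga's interest in Pinebrook Textiles S.p.A, giving 5% + 45% = 50%.
By parent–child attribution (R3), Hana Varga is treated as also owning Zara Varga's interest in Bluewater Pharma AG, giving 5% + 75% = 80%.
By parent–child attribution (R3), Hana Varga is treated as also owning Zara Varga's interest in Crosswind Manufacturing Inc, giving 70% + 30% = 100%.
Chain via Pinebrook Textiles S.p.A. → Ironwood Realty LP (R2): 50% × 40% × 60% = 12% of Silverbay Partners LP.
Chain via Bluewater Pharma AG → Ridgefield Energy Co. (R2): 80% × 40% × 10% = 3.2% of Silverbay Partners LP.
Chain via Crosswind Manufacturing Inc. → Ashford Group plc (R2): 100% × 70% × 20% = 14% of Silverbay Partners LP.
Aggregating (R1): 12% + 3.2% + 14% = 29.2%.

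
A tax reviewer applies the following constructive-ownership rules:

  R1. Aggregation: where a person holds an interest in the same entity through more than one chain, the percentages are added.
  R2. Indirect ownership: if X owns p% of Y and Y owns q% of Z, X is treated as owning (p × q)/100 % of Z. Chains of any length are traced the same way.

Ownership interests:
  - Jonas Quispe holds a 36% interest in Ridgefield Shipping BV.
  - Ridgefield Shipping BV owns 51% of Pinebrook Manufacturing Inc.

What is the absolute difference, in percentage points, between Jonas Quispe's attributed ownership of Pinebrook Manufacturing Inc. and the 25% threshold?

6.64

Chain via Ridgefield Shipping BV (R2): 36% × 51% = 18.36% of Pinebrook Manufacturing Inc.
18.36% falls short of the 25% threshold by 6.64 percentage points.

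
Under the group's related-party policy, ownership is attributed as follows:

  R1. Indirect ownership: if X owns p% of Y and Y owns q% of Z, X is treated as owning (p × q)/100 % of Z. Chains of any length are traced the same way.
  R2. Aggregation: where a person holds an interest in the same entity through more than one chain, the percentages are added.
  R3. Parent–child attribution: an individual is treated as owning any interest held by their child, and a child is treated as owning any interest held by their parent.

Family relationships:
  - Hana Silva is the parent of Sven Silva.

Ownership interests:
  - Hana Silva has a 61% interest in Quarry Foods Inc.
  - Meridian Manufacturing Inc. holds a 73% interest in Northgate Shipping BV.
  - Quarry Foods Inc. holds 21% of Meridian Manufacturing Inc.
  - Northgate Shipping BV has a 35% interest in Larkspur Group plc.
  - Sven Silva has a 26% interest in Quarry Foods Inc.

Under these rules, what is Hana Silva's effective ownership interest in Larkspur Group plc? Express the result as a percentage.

4.667985%

By parent–child attribution (R3), Hana Silva is treated as also owning Sven Silva's interest in Quarry Foods Inc, giving 61% + 26% = 87%.
Chain via Quarry Foods Inc. → Meridian Manufacturing Inc. → Northgate Shipping BV (R1): 87% × 21% × 73% × 35% = 4.667985% of Larkspur Group plc.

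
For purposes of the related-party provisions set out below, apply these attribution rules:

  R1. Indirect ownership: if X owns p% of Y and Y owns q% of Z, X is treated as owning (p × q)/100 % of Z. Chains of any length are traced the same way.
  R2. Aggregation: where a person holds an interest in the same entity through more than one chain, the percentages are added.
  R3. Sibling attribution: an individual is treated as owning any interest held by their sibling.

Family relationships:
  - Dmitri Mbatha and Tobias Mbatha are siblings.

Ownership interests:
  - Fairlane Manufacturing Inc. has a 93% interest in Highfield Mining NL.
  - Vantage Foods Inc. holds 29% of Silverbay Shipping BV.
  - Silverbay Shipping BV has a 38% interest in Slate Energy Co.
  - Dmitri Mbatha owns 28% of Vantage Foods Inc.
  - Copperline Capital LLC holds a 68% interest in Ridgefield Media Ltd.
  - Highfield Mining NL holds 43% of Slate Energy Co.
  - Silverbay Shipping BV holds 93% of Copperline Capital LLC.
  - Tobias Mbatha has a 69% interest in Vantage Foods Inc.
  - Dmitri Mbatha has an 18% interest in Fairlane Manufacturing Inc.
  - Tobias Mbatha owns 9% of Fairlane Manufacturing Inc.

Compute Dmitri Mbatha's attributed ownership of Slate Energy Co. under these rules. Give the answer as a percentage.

By sibling attribution (R3), Dmitri Mbatha is treated as also owning Tobias Mbatha's interest in Vantage Foods Inc, giving 28% + 69% = 97%.
By sibling attribution (R3), Dmitri Mbatha is treated as also owning Tobias Mbatha's interest in Fairlane Manufacturing Inc, giving 18% + 9% = 27%.
Chain via Vantage Foods Inc. → Silverbay Shipping BV (R1): 97% × 29% × 38% = 10.6894% of Slate Energy Co.
Chain via Fairlane Manufacturing Inc. → Highfield Mining NL (R1): 27% × 93% × 43% = 10.7973% of Slate Energy Co.
Aggregating (R2): 10.6894% + 10.7973% = 21.4867%.

21.4867%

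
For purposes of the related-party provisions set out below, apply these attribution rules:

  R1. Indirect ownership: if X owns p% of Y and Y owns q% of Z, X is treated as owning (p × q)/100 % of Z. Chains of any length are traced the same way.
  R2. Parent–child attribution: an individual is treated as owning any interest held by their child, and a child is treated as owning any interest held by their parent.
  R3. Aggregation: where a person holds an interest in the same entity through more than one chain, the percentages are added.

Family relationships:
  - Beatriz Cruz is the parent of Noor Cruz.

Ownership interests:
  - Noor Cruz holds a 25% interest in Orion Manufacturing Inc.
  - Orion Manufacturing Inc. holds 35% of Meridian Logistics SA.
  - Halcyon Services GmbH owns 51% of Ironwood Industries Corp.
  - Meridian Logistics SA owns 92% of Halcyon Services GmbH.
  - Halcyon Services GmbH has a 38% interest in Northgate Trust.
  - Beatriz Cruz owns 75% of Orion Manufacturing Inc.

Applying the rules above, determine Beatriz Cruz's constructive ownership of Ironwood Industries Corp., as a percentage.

By parent–child attribution (R2), Beatriz Cruz is treated as also owning Noor Cruz's interest in Orion Manufacturing Inc, giving 75% + 25% = 100%.
Chain via Orion Manufacturing Inc. → Meridian Logistics SA → Halcyon Services GmbH (R1): 100% × 35% × 92% × 51% = 16.422% of Ironwood Industries Corp.

16.422%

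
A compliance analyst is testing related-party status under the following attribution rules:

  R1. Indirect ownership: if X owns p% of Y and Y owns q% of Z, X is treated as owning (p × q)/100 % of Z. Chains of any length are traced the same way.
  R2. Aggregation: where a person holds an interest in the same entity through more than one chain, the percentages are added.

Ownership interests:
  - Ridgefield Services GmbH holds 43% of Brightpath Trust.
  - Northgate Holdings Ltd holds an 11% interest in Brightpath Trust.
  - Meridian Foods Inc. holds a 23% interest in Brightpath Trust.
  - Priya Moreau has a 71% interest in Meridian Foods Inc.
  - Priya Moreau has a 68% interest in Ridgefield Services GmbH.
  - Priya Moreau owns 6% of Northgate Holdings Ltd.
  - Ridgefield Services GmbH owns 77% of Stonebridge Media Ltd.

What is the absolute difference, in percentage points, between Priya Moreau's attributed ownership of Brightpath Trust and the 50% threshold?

Chain via Ridgefield Services GmbH (R1): 68% × 43% = 29.24% of Brightpath Trust.
Chain via Northgate Holdings Ltd (R1): 6% × 11% = 0.66% of Brightpath Trust.
Chain via Meridian Foods Inc. (R1): 71% × 23% = 16.33% of Brightpath Trust.
Aggregating (R2): 29.24% + 0.66% + 16.33% = 46.23%.
46.23% falls short of the 50% threshold by 3.77 percentage points.

3.77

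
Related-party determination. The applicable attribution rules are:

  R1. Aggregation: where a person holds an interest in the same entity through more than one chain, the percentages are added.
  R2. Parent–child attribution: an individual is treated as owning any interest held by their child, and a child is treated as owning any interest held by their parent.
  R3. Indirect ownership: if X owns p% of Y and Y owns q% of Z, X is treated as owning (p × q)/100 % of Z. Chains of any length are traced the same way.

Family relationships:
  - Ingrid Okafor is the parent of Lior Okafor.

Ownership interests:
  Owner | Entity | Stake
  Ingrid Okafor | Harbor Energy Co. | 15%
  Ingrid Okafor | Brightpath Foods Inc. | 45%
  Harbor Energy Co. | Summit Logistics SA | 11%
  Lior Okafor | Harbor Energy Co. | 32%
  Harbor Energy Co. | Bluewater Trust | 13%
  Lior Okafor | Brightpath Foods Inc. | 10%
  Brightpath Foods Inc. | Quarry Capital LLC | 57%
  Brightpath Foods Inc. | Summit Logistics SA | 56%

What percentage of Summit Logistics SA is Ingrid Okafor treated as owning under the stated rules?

35.97%

By parent–child attribution (R2), Ingrid Okafor is treated as also owning Lior Okafor's interest in Brightpath Foods Inc, giving 45% + 10% = 55%.
By parent–child attribution (R2), Ingrid Okafor is treated as also owning Lior Okafor's interest in Harbor Energy Co, giving 15% + 32% = 47%.
Chain via Brightpath Foods Inc. (R3): 55% × 56% = 30.8% of Summit Logistics SA.
Chain via Harbor Energy Co. (R3): 47% × 11% = 5.17% of Summit Logistics SA.
Aggregating (R1): 30.8% + 5.17% = 35.97%.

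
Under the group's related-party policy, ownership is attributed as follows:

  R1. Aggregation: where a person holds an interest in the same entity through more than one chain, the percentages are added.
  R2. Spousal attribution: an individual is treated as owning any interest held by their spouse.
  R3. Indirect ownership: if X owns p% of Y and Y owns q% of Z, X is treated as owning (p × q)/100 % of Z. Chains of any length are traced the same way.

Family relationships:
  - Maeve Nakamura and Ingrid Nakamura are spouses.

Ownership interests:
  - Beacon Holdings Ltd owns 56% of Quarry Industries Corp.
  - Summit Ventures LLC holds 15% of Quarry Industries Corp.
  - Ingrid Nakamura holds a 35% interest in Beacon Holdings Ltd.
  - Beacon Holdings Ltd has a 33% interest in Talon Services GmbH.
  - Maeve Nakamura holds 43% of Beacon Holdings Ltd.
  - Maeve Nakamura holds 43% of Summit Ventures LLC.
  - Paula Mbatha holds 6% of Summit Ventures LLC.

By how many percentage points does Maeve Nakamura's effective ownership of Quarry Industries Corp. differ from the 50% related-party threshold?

By spousal attribution (R2), Maeve Nakamura is treated as also owning Ingrid Nakamura's interest in Beacon Holdings Ltd, giving 43% + 35% = 78%.
Chain via Summit Ventures LLC (R3): 43% × 15% = 6.45% of Quarry Industries Corp.
Chain via Beacon Holdings Ltd (R3): 78% × 56% = 43.68% of Quarry Industries Corp.
Aggregating (R1): 6.45% + 43.68% = 50.13%.
50.13% exceeds the 50% threshold by 0.13 percentage points.

0.13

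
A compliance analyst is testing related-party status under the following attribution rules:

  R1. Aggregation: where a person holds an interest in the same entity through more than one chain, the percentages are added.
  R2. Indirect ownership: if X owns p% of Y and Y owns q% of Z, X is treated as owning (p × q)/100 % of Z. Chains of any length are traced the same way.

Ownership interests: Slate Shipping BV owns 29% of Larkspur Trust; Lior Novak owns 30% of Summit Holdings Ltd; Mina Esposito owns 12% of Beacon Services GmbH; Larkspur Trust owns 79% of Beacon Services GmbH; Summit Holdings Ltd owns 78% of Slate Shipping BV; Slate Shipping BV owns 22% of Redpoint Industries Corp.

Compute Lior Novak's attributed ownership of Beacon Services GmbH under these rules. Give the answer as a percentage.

5.36094%

Chain via Summit Holdings Ltd → Slate Shipping BV → Larkspur Trust (R2): 30% × 78% × 29% × 79% = 5.36094% of Beacon Services GmbH.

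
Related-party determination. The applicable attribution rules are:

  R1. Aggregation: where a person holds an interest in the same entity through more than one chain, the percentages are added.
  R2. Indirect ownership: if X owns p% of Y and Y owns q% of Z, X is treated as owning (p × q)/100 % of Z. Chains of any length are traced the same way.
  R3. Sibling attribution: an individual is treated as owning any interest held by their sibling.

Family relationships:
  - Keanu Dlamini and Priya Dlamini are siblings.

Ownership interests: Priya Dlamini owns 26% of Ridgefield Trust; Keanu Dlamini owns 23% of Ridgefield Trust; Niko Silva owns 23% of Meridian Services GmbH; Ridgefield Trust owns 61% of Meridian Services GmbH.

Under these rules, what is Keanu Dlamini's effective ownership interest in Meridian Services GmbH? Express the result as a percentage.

By sibling attribution (R3), Keanu Dlamini is treated as also owning Priya Dlamini's interest in Ridgefield Trust, giving 23% + 26% = 49%.
Chain via Ridgefield Trust (R2): 49% × 61% = 29.89% of Meridian Services GmbH.

29.89%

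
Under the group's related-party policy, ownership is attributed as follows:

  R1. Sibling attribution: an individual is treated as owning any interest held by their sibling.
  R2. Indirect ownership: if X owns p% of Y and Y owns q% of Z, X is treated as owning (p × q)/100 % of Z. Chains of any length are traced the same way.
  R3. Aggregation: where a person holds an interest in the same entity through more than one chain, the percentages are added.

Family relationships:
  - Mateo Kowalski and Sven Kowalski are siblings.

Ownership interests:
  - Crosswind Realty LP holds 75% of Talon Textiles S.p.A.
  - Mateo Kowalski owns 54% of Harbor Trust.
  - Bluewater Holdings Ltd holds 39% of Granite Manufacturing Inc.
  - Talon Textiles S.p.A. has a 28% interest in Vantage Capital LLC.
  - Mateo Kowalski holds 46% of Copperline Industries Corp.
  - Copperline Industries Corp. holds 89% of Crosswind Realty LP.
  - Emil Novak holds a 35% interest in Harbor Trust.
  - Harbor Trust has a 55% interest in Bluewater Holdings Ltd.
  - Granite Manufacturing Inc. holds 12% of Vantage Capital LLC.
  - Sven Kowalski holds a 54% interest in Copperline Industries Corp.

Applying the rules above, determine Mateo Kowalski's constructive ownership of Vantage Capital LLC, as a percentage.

20.07996%

By sibling attribution (R1), Mateo Kowalski is treated as also owning Sven Kowalski's interest in Copperline Industries Corp, giving 46% + 54% = 100%.
Chain via Copperline Industries Corp. → Crosswind Realty LP → Talon Textiles S.p.A. (R2): 100% × 89% × 75% × 28% = 18.69% of Vantage Capital LLC.
Chain via Harbor Trust → Bluewater Holdings Ltd → Granite Manufacturing Inc. (R2): 54% × 55% × 39% × 12% = 1.38996% of Vantage Capital LLC.
Aggregating (R3): 18.69% + 1.38996% = 20.07996%.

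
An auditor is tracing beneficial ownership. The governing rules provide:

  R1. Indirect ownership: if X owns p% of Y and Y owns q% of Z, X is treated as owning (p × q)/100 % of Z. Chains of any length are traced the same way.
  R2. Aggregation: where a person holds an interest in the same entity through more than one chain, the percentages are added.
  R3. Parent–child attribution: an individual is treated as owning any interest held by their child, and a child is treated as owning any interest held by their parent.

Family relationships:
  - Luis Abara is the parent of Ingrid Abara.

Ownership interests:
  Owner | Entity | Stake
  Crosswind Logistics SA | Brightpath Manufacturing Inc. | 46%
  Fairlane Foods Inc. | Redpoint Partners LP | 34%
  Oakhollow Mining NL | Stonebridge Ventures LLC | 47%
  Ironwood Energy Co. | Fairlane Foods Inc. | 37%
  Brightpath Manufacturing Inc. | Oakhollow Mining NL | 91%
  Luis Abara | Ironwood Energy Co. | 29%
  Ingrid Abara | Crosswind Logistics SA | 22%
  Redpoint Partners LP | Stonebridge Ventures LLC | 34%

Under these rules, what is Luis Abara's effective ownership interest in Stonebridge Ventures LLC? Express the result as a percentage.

By parent–child attribution (R3), Luis Abara is treated as owning Ingrid Abara's 22% interest in Crosswind Logistics SA.
Chain via Ironwood Energy Co. → Fairlane Foods Inc. → Redpoint Partners LP (R1): 29% × 37% × 34% × 34% = 1.240388% of Stonebridge Ventures LLC.
Chain via Crosswind Logistics SA → Brightpath Manufacturing Inc. → Oakhollow Mining NL (R1): 22% × 46% × 91% × 47% = 4.328324% of Stonebridge Ventures LLC.
Aggregating (R2): 1.240388% + 4.328324% = 5.568712%.

5.568712%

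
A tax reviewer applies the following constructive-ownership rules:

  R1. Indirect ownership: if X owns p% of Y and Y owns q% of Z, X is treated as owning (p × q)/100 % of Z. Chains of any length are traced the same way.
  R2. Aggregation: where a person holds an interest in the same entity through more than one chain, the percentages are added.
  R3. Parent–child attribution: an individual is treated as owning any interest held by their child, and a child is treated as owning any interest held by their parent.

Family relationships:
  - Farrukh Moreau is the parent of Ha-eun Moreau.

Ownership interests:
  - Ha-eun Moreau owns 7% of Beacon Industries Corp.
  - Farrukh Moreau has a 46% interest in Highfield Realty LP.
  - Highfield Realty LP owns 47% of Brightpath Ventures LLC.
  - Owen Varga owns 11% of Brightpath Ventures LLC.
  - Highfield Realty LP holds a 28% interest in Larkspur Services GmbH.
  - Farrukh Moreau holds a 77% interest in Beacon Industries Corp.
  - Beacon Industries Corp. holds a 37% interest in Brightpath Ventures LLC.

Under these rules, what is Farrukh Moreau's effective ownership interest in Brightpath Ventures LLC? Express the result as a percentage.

52.7%

By parent–child attribution (R3), Farrukh Moreau is treated as also owning Ha-eun Moreau's interest in Beacon Industries Corp, giving 77% + 7% = 84%.
Chain via Beacon Industries Corp. (R1): 84% × 37% = 31.08% of Brightpath Ventures LLC.
Chain via Highfield Realty LP (R1): 46% × 47% = 21.62% of Brightpath Ventures LLC.
Aggregating (R2): 31.08% + 21.62% = 52.7%.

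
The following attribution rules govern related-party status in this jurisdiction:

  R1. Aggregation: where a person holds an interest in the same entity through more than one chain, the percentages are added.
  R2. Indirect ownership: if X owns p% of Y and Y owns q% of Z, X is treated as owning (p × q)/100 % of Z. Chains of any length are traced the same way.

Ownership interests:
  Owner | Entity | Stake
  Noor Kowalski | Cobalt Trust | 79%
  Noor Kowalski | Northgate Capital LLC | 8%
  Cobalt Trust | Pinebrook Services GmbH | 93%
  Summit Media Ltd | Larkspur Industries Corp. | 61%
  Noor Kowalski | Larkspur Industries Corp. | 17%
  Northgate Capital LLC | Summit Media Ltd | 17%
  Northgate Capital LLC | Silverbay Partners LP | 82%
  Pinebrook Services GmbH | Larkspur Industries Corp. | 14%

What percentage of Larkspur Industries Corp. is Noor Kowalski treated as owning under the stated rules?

Chain via Northgate Capital LLC → Summit Media Ltd (R2): 8% × 17% × 61% = 0.8296% of Larkspur Industries Corp.
Chain via Cobalt Trust → Pinebrook Services GmbH (R2): 79% × 93% × 14% = 10.2858% of Larkspur Industries Corp.
Direct interest in Larkspur Industries Corp: 17%.
Aggregating (R1): 0.8296% + 10.2858% + 17% = 28.1154%.

28.1154%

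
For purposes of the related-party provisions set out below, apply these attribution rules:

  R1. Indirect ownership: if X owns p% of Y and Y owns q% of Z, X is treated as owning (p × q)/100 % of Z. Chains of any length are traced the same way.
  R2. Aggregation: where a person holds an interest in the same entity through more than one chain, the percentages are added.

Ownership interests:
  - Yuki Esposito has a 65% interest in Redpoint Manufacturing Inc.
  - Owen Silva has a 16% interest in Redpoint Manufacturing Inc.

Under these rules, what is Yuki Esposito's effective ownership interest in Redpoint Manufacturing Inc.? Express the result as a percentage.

Direct interest in Redpoint Manufacturing Inc: 65%.

65%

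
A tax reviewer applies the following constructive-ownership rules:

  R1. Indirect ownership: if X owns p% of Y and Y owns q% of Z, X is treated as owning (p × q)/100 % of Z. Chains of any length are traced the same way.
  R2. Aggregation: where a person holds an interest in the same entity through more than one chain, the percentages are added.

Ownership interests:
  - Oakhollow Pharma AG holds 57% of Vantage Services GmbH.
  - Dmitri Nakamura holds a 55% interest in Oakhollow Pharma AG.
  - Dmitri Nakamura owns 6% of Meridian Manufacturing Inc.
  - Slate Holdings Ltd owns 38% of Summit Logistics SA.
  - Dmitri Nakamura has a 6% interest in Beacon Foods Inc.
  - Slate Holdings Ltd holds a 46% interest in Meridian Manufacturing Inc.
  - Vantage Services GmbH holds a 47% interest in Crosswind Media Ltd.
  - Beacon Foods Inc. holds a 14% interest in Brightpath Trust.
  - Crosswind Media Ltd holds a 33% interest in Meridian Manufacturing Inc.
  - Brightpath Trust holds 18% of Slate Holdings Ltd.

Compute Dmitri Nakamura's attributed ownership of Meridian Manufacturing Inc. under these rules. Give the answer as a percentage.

10.931937%

Chain via Oakhollow Pharma AG → Vantage Services GmbH → Crosswind Media Ltd (R1): 55% × 57% × 47% × 33% = 4.862385% of Meridian Manufacturing Inc.
Chain via Beacon Foods Inc. → Brightpath Trust → Slate Holdings Ltd (R1): 6% × 14% × 18% × 46% = 0.069552% of Meridian Manufacturing Inc.
Direct interest in Meridian Manufacturing Inc: 6%.
Aggregating (R2): 4.862385% + 0.069552% + 6% = 10.931937%.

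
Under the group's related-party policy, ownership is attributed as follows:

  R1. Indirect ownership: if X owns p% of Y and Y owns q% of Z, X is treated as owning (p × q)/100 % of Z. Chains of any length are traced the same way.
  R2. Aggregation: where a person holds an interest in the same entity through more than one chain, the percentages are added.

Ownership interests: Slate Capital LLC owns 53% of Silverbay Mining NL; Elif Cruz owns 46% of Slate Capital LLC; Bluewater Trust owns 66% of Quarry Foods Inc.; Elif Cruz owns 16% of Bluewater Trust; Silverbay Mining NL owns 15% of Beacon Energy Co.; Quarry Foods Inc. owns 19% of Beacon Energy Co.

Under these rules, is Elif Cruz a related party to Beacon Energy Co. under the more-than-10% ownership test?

Chain via Bluewater Trust → Quarry Foods Inc. (R1): 16% × 66% × 19% = 2.0064% of Beacon Energy Co.
Chain via Slate Capital LLC → Silverbay Mining NL (R1): 46% × 53% × 15% = 3.657% of Beacon Energy Co.
Aggregating (R2): 2.0064% + 3.657% = 5.6634%.
5.6634% does not exceed the 10% threshold, so Elif is not a related party to Beacon Energy Co.

No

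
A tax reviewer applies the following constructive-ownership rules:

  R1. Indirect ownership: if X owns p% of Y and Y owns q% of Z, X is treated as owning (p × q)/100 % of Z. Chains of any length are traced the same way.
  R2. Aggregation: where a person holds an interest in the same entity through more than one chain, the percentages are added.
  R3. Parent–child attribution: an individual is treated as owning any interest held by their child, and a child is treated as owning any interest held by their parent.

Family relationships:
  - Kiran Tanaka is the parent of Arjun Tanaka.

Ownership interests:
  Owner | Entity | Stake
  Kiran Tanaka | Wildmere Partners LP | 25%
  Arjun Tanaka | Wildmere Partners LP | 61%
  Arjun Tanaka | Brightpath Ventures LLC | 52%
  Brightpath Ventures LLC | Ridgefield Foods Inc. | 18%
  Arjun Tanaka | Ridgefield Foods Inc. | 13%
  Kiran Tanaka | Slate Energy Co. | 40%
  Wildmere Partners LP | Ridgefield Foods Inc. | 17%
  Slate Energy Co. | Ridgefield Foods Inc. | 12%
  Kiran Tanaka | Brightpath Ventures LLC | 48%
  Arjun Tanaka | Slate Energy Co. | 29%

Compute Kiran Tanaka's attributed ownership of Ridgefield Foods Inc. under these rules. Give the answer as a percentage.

53.9%

By parent–child attribution (R3), Kiran Tanaka is treated as also owning Arjun Tanaka's interest in Wildmere Partners LP, giving 25% + 61% = 86%.
By parent–child attribution (R3), Kiran Tanaka is treated as also owning Arjun Tanaka's interest in Brightpath Ventures LLC, giving 48% + 52% = 100%.
By parent–child attribution (R3), Kiran Tanaka is treated as also owning Arjun Tanaka's interest in Slate Energy Co, giving 40% + 29% = 69%.
By parent–child attribution (R3), Kiran Tanaka is treated as owning Arjun Tanaka's 13% interest in Ridgefield Foods Inc.
Chain via Wildmere Partners LP (R1): 86% × 17% = 14.62% of Ridgefield Foods Inc.
Chain via Brightpath Ventures LLC (R1): 100% × 18% = 18% of Ridgefield Foods Inc.
Chain via Slate Energy Co. (R1): 69% × 12% = 8.28% of Ridgefield Foods Inc.
Direct interest in Ridgefield Foods Inc: 13%.
Aggregating (R2): 14.62% + 18% + 8.28% + 13% = 53.9%.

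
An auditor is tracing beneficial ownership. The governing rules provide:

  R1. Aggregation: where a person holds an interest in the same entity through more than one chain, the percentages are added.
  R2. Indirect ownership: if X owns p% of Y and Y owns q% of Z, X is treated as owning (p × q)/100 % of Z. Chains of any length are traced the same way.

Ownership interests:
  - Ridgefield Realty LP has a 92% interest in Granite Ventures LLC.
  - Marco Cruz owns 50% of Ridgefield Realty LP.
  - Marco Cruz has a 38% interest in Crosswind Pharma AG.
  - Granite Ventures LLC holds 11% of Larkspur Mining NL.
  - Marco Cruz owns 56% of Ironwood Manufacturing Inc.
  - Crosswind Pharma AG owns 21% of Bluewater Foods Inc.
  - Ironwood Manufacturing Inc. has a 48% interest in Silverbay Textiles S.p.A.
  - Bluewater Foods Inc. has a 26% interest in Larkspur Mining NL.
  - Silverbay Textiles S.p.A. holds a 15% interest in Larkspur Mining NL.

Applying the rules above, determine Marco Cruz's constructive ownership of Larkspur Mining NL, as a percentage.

11.1668%

Chain via Crosswind Pharma AG → Bluewater Foods Inc. (R2): 38% × 21% × 26% = 2.0748% of Larkspur Mining NL.
Chain via Ironwood Manufacturing Inc. → Silverbay Textiles S.p.A. (R2): 56% × 48% × 15% = 4.032% of Larkspur Mining NL.
Chain via Ridgefield Realty LP → Granite Ventures LLC (R2): 50% × 92% × 11% = 5.06% of Larkspur Mining NL.
Aggregating (R1): 2.0748% + 4.032% + 5.06% = 11.1668%.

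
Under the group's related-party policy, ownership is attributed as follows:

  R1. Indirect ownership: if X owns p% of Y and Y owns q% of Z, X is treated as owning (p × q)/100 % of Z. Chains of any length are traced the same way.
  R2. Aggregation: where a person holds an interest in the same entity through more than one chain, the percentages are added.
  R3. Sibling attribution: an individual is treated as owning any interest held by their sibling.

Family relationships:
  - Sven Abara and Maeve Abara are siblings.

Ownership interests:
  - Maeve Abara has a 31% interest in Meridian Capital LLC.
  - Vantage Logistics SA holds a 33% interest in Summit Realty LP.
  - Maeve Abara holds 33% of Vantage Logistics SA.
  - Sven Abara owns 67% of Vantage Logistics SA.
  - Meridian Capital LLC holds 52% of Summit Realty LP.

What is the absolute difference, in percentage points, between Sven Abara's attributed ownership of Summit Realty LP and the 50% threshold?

0.88

By sibling attribution (R3), Sven Abara is treated as also owning Maeve Abara's interest in Vantage Logistics SA, giving 67% + 33% = 100%.
By sibling attribution (R3), Sven Abara is treated as owning Maeve Abara's 31% interest in Meridian Capital LLC.
Chain via Vantage Logistics SA (R1): 100% × 33% = 33% of Summit Realty LP.
Chain via Meridian Capital LLC (R1): 31% × 52% = 16.12% of Summit Realty LP.
Aggregating (R2): 33% + 16.12% = 49.12%.
49.12% falls short of the 50% threshold by 0.88 percentage points.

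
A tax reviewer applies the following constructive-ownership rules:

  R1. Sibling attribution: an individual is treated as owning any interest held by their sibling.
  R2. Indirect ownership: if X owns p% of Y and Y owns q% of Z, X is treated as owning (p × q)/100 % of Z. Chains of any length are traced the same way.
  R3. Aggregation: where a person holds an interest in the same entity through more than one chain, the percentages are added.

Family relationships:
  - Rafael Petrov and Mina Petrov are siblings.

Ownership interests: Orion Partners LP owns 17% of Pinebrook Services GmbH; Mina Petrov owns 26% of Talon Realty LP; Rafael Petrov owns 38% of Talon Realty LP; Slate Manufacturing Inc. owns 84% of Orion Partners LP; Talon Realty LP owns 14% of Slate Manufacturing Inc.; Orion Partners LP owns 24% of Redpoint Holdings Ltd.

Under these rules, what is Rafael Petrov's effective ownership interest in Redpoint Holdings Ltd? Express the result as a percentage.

1.806336%

By sibling attribution (R1), Rafael Petrov is treated as also owning Mina Petrov's interest in Talon Realty LP, giving 38% + 26% = 64%.
Chain via Talon Realty LP → Slate Manufacturing Inc. → Orion Partners LP (R2): 64% × 14% × 84% × 24% = 1.806336% of Redpoint Holdings Ltd.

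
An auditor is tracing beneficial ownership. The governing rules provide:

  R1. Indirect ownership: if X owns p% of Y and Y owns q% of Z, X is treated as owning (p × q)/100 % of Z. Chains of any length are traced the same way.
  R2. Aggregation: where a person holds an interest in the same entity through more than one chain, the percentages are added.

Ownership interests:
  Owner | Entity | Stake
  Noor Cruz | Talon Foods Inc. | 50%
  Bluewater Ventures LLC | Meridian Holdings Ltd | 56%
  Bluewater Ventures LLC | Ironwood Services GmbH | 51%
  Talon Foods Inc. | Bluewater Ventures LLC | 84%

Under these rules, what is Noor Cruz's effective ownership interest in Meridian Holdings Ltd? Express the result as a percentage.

23.52%

Chain via Talon Foods Inc. → Bluewater Ventures LLC (R1): 50% × 84% × 56% = 23.52% of Meridian Holdings Ltd.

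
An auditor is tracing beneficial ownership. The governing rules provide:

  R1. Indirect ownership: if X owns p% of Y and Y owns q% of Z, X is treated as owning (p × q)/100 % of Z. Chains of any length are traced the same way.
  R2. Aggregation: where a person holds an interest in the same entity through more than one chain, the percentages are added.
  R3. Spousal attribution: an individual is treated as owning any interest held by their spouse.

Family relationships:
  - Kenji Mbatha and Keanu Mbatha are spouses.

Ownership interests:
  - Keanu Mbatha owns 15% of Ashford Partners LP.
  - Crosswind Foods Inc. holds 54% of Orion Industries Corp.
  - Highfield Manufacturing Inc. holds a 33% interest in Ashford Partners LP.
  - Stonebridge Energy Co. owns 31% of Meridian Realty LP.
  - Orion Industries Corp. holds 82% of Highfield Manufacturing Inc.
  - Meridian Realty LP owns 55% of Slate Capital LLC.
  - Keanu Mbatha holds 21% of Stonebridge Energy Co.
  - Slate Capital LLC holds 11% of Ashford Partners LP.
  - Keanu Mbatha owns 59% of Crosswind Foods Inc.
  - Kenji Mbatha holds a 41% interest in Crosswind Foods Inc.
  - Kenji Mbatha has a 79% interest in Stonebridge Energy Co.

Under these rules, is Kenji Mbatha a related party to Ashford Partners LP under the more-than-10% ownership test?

Yes

By spousal attribution (R3), Kenji Mbatha is treated as also owning Keanu Mbatha's interest in Stonebridge Energy Co, giving 79% + 21% = 100%.
By spousal attribution (R3), Kenji Mbatha is treated as also owning Keanu Mbatha's interest in Crosswind Foods Inc, giving 41% + 59% = 100%.
By spousal attribution (R3), Kenji Mbatha is treated as owning Keanu Mbatha's 15% interest in Ashford Partners LP.
Chain via Stonebridge Energy Co. → Meridian Realty LP → Slate Capital LLC (R1): 100% × 31% × 55% × 11% = 1.8755% of Ashford Partners LP.
Chain via Crosswind Foods Inc. → Orion Industries Corp. → Highfield Manufacturing Inc. (R1): 100% × 54% × 82% × 33% = 14.6124% of Ashford Partners LP.
Direct interest in Ashford Partners LP: 15%.
Aggregating (R2): 1.8755% + 14.6124% + 15% = 31.4879%.
31.4879% exceeds the 10% threshold, so Kenji is a related party to Ashford Partners LP.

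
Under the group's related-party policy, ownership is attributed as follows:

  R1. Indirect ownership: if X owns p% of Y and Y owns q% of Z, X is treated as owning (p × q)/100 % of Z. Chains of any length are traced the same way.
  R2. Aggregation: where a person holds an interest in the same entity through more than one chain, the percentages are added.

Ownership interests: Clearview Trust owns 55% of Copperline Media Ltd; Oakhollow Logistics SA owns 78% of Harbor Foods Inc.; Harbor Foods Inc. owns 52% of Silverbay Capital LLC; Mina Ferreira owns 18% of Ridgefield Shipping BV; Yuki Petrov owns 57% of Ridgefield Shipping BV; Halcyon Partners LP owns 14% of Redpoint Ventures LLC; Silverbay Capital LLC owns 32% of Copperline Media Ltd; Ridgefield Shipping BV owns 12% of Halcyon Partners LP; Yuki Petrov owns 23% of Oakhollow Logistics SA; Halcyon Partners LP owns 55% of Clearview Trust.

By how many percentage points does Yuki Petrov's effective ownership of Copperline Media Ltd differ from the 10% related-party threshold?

4.945684

Chain via Oakhollow Logistics SA → Harbor Foods Inc. → Silverbay Capital LLC (R1): 23% × 78% × 52% × 32% = 2.985216% of Copperline Media Ltd.
Chain via Ridgefield Shipping BV → Halcyon Partners LP → Clearview Trust (R1): 57% × 12% × 55% × 55% = 2.0691% of Copperline Media Ltd.
Aggregating (R2): 2.985216% + 2.0691% = 5.054316%.
5.054316% falls short of the 10% threshold by 4.945684 percentage points.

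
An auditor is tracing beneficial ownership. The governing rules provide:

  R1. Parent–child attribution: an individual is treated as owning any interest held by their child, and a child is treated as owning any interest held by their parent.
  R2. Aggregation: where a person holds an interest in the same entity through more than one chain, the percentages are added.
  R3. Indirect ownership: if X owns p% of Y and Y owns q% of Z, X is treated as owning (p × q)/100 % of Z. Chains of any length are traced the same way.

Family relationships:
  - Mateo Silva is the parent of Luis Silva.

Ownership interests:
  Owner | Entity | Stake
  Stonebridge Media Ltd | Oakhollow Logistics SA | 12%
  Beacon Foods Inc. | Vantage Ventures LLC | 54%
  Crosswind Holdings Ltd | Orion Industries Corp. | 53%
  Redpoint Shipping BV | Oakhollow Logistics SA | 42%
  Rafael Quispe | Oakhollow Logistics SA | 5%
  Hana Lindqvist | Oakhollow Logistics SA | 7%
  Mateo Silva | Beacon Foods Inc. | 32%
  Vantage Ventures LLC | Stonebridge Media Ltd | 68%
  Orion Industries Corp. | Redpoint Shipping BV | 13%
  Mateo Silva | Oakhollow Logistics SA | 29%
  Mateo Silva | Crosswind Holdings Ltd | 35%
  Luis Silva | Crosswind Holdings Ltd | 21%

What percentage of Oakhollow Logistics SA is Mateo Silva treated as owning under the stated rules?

By parent–child attribution (R1), Mateo Silva is treated as also owning Luis Silva's interest in Crosswind Holdings Ltd, giving 35% + 21% = 56%.
Chain via Beacon Foods Inc. → Vantage Ventures LLC → Stonebridge Media Ltd (R3): 32% × 54% × 68% × 12% = 1.410048% of Oakhollow Logistics SA.
Chain via Crosswind Holdings Ltd → Orion Industries Corp. → Redpoint Shipping BV (R3): 56% × 53% × 13% × 42% = 1.620528% of Oakhollow Logistics SA.
Direct interest in Oakhollow Logistics SA: 29%.
Aggregating (R2): 1.410048% + 1.620528% + 29% = 32.030576%.

32.030576%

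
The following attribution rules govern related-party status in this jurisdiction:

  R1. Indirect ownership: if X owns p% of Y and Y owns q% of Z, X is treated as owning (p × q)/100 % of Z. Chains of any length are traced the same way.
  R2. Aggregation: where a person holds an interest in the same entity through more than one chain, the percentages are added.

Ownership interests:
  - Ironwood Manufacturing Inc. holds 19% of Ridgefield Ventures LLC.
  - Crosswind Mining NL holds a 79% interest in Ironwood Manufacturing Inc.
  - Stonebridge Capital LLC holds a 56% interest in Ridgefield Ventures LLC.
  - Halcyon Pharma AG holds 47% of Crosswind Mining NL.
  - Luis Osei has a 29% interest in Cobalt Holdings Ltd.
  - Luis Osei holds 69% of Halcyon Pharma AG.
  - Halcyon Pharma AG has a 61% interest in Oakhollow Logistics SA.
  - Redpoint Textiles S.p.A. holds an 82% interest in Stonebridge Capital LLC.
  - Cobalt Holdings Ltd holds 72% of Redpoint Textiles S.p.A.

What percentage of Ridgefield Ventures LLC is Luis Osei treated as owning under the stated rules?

Chain via Halcyon Pharma AG → Crosswind Mining NL → Ironwood Manufacturing Inc. (R1): 69% × 47% × 79% × 19% = 4.867743% of Ridgefield Ventures LLC.
Chain via Cobalt Holdings Ltd → Redpoint Textiles S.p.A. → Stonebridge Capital LLC (R1): 29% × 72% × 82% × 56% = 9.588096% of Ridgefield Ventures LLC.
Aggregating (R2): 4.867743% + 9.588096% = 14.455839%.

14.455839%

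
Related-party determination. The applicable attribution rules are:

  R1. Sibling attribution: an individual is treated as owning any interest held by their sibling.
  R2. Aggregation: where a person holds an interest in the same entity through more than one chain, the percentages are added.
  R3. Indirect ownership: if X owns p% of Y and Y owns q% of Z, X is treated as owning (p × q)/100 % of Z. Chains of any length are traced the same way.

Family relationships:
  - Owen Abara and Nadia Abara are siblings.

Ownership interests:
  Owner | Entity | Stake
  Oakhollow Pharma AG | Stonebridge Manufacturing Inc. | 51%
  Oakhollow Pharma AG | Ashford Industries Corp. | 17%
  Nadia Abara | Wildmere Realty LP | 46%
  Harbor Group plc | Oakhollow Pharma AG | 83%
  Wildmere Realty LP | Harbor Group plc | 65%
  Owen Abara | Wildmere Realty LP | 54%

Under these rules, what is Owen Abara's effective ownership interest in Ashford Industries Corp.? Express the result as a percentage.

By sibling attribution (R1), Owen Abara is treated as also owning Nadia Abara's interest in Wildmere Realty LP, giving 54% + 46% = 100%.
Chain via Wildmere Realty LP → Harbor Group plc → Oakhollow Pharma AG (R3): 100% × 65% × 83% × 17% = 9.1715% of Ashford Industries Corp.

9.1715%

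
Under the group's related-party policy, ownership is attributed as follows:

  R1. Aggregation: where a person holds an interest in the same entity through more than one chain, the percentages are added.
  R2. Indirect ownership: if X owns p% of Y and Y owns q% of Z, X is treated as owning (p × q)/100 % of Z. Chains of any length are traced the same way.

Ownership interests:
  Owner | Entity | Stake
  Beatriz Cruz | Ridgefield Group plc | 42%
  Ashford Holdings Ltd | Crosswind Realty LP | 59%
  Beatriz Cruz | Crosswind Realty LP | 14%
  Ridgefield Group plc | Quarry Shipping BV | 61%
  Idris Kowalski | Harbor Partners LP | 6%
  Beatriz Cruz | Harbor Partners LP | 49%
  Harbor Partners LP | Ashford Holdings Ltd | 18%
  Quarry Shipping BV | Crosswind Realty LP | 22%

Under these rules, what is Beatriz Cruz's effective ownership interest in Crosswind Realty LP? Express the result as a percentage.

24.8402%

Chain via Harbor Partners LP → Ashford Holdings Ltd (R2): 49% × 18% × 59% = 5.2038% of Crosswind Realty LP.
Chain via Ridgefield Group plc → Quarry Shipping BV (R2): 42% × 61% × 22% = 5.6364% of Crosswind Realty LP.
Direct interest in Crosswind Realty LP: 14%.
Aggregating (R1): 5.2038% + 5.6364% + 14% = 24.8402%.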